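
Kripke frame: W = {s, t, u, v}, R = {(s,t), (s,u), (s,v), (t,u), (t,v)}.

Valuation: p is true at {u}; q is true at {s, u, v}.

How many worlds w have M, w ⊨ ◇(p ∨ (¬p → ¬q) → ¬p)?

s: successors {t, u, v}; p ∨ (¬p → ¬q) → ¬p there: t:T, u:F, v:T. ✓
t: successors {u, v}; p ∨ (¬p → ¬q) → ¬p there: u:F, v:T. ✓
u: no successors, so ◇(p ∨ (¬p → ¬q) → ¬p) fails. ✗
v: no successors, so ◇(p ∨ (¬p → ¬q) → ¬p) fails. ✗
Satisfying worlds: {s, t}.

2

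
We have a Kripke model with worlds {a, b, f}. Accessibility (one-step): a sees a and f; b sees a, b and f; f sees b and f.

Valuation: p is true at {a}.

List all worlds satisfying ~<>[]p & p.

{a}

a: ~<>[]p is T, p is T. ✓
b: ~<>[]p is T, p is F. ✗
f: ~<>[]p is T, p is F. ✗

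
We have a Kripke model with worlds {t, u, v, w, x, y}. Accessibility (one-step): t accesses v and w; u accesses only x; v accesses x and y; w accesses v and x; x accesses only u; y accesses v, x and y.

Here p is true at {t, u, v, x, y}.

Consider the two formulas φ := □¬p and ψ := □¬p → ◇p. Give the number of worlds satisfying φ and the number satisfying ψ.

0 and 6

For □¬p:
t: successors {v, w}; ¬p there: v:F, w:T. ✗
u: successors {x}; ¬p there: x:F. ✗
v: successors {x, y}; ¬p there: x:F, y:F. ✗
w: successors {v, x}; ¬p there: v:F, x:F. ✗
x: successors {u}; ¬p there: u:F. ✗
y: successors {v, x, y}; ¬p there: v:F, x:F, y:F. ✗
— 0 worlds.
For □¬p → ◇p:
t: □¬p is F, ◇p is T. ✓
u: □¬p is F, ◇p is T. ✓
v: □¬p is F, ◇p is T. ✓
w: □¬p is F, ◇p is T. ✓
x: □¬p is F, ◇p is T. ✓
y: □¬p is F, ◇p is T. ✓
— 6 worlds.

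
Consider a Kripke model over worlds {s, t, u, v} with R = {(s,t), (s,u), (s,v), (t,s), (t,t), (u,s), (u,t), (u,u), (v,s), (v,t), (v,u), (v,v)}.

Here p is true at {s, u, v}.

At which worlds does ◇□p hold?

s: successors {t, u, v}; □p there: t:F, u:F, v:F. ✗
t: successors {s, t}; □p there: s:F, t:F. ✗
u: successors {s, t, u}; □p there: s:F, t:F, u:F. ✗
v: successors {s, t, u, v}; □p there: s:F, t:F, u:F, v:F. ✗

∅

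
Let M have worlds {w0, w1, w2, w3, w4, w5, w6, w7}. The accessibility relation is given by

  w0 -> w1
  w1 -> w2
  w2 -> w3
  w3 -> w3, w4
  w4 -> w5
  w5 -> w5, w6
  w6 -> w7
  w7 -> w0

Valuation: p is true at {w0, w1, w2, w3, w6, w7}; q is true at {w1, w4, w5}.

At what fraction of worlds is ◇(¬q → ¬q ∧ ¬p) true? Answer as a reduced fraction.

w0: successors {w1}; ¬q → ¬q ∧ ¬p there: w1:T. ✓
w1: successors {w2}; ¬q → ¬q ∧ ¬p there: w2:F. ✗
w2: successors {w3}; ¬q → ¬q ∧ ¬p there: w3:F. ✗
w3: successors {w3, w4}; ¬q → ¬q ∧ ¬p there: w3:F, w4:T. ✓
w4: successors {w5}; ¬q → ¬q ∧ ¬p there: w5:T. ✓
w5: successors {w5, w6}; ¬q → ¬q ∧ ¬p there: w5:T, w6:F. ✓
w6: successors {w7}; ¬q → ¬q ∧ ¬p there: w7:F. ✗
w7: successors {w0}; ¬q → ¬q ∧ ¬p there: w0:F. ✗
That's 4 of 8 worlds, so 4/8 = 1/2.

1/2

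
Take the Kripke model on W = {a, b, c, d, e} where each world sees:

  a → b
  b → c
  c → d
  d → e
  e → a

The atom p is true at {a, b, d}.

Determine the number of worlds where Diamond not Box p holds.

a: successors {b}; not Box p there: b:T. ✓
b: successors {c}; not Box p there: c:F. ✗
c: successors {d}; not Box p there: d:T. ✓
d: successors {e}; not Box p there: e:F. ✗
e: successors {a}; not Box p there: a:F. ✗
Satisfying worlds: {a, c}.

2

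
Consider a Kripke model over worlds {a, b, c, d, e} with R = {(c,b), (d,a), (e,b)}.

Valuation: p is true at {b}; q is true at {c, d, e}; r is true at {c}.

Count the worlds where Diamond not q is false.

a: no successors, so Diamond not q fails. ✗
b: no successors, so Diamond not q fails. ✗
c: successors {b}; not q there: b:T. ✓
d: successors {a}; not q there: a:T. ✓
e: successors {b}; not q there: b:T. ✓
Satisfying worlds: {c, d, e}.
So Diamond not q fails at the other 2 worlds.

2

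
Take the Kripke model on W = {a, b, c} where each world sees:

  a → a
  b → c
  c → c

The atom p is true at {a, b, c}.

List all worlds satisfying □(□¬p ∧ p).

a: successors {a}; □¬p ∧ p there: a:F. ✗
b: successors {c}; □¬p ∧ p there: c:F. ✗
c: successors {c}; □¬p ∧ p there: c:F. ✗

∅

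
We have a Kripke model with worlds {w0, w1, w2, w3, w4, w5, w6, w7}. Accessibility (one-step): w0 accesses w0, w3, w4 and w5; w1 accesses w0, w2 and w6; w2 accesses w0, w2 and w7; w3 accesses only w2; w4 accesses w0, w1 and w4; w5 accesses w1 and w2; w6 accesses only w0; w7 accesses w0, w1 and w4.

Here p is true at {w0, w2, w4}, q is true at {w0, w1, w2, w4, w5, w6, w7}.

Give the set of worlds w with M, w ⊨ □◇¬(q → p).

w0: successors {w0, w3, w4, w5}; ◇¬(q → p) there: w0:T, w3:F, w4:T, w5:T. ✗
w1: successors {w0, w2, w6}; ◇¬(q → p) there: w0:T, w2:T, w6:F. ✗
w2: successors {w0, w2, w7}; ◇¬(q → p) there: w0:T, w2:T, w7:T. ✓
w3: successors {w2}; ◇¬(q → p) there: w2:T. ✓
w4: successors {w0, w1, w4}; ◇¬(q → p) there: w0:T, w1:T, w4:T. ✓
w5: successors {w1, w2}; ◇¬(q → p) there: w1:T, w2:T. ✓
w6: successors {w0}; ◇¬(q → p) there: w0:T. ✓
w7: successors {w0, w1, w4}; ◇¬(q → p) there: w0:T, w1:T, w4:T. ✓

{w2, w3, w4, w5, w6, w7}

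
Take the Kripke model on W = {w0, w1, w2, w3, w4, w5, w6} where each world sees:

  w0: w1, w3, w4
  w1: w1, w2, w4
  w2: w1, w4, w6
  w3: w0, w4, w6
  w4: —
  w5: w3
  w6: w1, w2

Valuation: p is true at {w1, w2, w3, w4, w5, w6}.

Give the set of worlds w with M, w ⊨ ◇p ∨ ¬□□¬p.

w0: ◇p is T, ¬□□¬p is T. ✓
w1: ◇p is T, ¬□□¬p is T. ✓
w2: ◇p is T, ¬□□¬p is T. ✓
w3: ◇p is T, ¬□□¬p is T. ✓
w4: ◇p is F, ¬□□¬p is F. ✗
w5: ◇p is T, ¬□□¬p is T. ✓
w6: ◇p is T, ¬□□¬p is T. ✓

{w0, w1, w2, w3, w5, w6}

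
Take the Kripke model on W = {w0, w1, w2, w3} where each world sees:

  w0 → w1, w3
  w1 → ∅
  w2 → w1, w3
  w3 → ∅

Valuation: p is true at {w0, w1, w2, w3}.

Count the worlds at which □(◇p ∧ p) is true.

w0: successors {w1, w3}; ◇p ∧ p there: w1:F, w3:F. ✗
w1: no successors, so □(◇p ∧ p) holds vacuously. ✓
w2: successors {w1, w3}; ◇p ∧ p there: w1:F, w3:F. ✗
w3: no successors, so □(◇p ∧ p) holds vacuously. ✓
Satisfying worlds: {w1, w3}.

2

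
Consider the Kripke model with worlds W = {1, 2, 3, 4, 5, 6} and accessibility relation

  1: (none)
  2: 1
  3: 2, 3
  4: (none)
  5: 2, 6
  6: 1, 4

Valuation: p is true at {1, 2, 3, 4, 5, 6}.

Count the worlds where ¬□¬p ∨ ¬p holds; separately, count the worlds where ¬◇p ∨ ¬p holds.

For ¬□¬p ∨ ¬p:
1: ¬□¬p is F, ¬p is F. ✗
2: ¬□¬p is T, ¬p is F. ✓
3: ¬□¬p is T, ¬p is F. ✓
4: ¬□¬p is F, ¬p is F. ✗
5: ¬□¬p is T, ¬p is F. ✓
6: ¬□¬p is T, ¬p is F. ✓
— 4 worlds.
For ¬◇p ∨ ¬p:
1: ¬◇p is T, ¬p is F. ✓
2: ¬◇p is F, ¬p is F. ✗
3: ¬◇p is F, ¬p is F. ✗
4: ¬◇p is T, ¬p is F. ✓
5: ¬◇p is F, ¬p is F. ✗
6: ¬◇p is F, ¬p is F. ✗
— 2 worlds.

4 and 2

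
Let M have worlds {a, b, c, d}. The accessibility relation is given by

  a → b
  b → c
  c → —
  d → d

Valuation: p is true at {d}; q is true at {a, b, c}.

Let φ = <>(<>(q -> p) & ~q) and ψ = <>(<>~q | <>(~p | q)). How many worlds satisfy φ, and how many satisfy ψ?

For <>(<>(q -> p) & ~q):
a: successors {b}; <>(q -> p) & ~q there: b:F. ✗
b: successors {c}; <>(q -> p) & ~q there: c:F. ✗
c: no successors, so <>(<>(q -> p) & ~q) fails. ✗
d: successors {d}; <>(q -> p) & ~q there: d:T. ✓
— 1 world.
For <>(<>~q | <>(~p | q)):
a: successors {b}; <>~q | <>(~p | q) there: b:T. ✓
b: successors {c}; <>~q | <>(~p | q) there: c:F. ✗
c: no successors, so <>(<>~q | <>(~p | q)) fails. ✗
d: successors {d}; <>~q | <>(~p | q) there: d:T. ✓
— 2 worlds.

1 and 2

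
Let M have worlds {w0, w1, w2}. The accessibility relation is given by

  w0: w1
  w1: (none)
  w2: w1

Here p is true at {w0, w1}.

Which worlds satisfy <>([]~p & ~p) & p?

∅

w0: <>([]~p & ~p) is F, p is T. ✗
w1: <>([]~p & ~p) is F, p is T. ✗
w2: <>([]~p & ~p) is F, p is F. ✗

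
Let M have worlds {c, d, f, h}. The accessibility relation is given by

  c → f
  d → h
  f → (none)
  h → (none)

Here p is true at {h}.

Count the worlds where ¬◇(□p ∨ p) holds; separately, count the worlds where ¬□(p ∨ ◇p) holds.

For ¬◇(□p ∨ p):
c: ◇(□p ∨ p) is T. ✗
d: ◇(□p ∨ p) is T. ✗
f: ◇(□p ∨ p) is F. ✓
h: ◇(□p ∨ p) is F. ✓
— 2 worlds.
For ¬□(p ∨ ◇p):
c: □(p ∨ ◇p) is F. ✓
d: □(p ∨ ◇p) is T. ✗
f: □(p ∨ ◇p) is T. ✗
h: □(p ∨ ◇p) is T. ✗
— 1 world.

2 and 1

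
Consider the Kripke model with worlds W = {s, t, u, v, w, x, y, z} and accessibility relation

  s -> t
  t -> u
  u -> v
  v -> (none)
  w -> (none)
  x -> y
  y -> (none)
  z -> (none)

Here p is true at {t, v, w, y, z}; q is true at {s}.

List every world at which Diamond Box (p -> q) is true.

s: successors {t}; Box (p -> q) there: t:T. ✓
t: successors {u}; Box (p -> q) there: u:F. ✗
u: successors {v}; Box (p -> q) there: v:T. ✓
v: no successors, so Diamond Box (p -> q) fails. ✗
w: no successors, so Diamond Box (p -> q) fails. ✗
x: successors {y}; Box (p -> q) there: y:T. ✓
y: no successors, so Diamond Box (p -> q) fails. ✗
z: no successors, so Diamond Box (p -> q) fails. ✗

{s, u, x}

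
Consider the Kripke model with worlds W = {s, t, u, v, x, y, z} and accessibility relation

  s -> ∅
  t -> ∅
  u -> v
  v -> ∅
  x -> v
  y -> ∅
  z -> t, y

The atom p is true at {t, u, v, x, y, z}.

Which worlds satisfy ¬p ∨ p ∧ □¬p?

{s, t, v, y}

s: ¬p is T, p ∧ □¬p is F. ✓
t: ¬p is F, p ∧ □¬p is T. ✓
u: ¬p is F, p ∧ □¬p is F. ✗
v: ¬p is F, p ∧ □¬p is T. ✓
x: ¬p is F, p ∧ □¬p is F. ✗
y: ¬p is F, p ∧ □¬p is T. ✓
z: ¬p is F, p ∧ □¬p is F. ✗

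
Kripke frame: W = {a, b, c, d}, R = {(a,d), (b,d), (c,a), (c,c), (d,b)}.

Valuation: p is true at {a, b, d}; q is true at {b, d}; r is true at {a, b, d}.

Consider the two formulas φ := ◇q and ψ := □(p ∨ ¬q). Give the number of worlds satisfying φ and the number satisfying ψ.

3 and 4

For ◇q:
a: successors {d}; q there: d:T. ✓
b: successors {d}; q there: d:T. ✓
c: successors {a, c}; q there: a:F, c:F. ✗
d: successors {b}; q there: b:T. ✓
— 3 worlds.
For □(p ∨ ¬q):
a: successors {d}; p ∨ ¬q there: d:T. ✓
b: successors {d}; p ∨ ¬q there: d:T. ✓
c: successors {a, c}; p ∨ ¬q there: a:T, c:T. ✓
d: successors {b}; p ∨ ¬q there: b:T. ✓
— 4 worlds.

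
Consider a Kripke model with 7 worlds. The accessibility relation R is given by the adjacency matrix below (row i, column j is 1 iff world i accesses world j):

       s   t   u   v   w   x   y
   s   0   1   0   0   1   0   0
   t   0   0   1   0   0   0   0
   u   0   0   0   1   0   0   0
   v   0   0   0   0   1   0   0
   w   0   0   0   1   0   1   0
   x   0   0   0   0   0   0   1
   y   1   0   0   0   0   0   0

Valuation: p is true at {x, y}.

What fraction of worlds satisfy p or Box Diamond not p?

6/7

s: p is F, Box Diamond not p is T. ✓
t: p is F, Box Diamond not p is T. ✓
u: p is F, Box Diamond not p is T. ✓
v: p is F, Box Diamond not p is T. ✓
w: p is F, Box Diamond not p is F. ✗
x: p is T, Box Diamond not p is T. ✓
y: p is T, Box Diamond not p is T. ✓
That's 6 of 7 worlds, so 6/7.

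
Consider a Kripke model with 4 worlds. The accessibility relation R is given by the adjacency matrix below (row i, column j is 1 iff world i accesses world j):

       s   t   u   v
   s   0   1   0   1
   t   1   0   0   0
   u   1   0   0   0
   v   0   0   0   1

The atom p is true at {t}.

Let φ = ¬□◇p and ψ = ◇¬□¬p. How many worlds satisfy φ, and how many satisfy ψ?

For ¬□◇p:
s: □◇p is F. ✓
t: □◇p is T. ✗
u: □◇p is T. ✗
v: □◇p is F. ✓
— 2 worlds.
For ◇¬□¬p:
s: successors {t, v}; ¬□¬p there: t:F, v:F. ✗
t: successors {s}; ¬□¬p there: s:T. ✓
u: successors {s}; ¬□¬p there: s:T. ✓
v: successors {v}; ¬□¬p there: v:F. ✗
— 2 worlds.

2 and 2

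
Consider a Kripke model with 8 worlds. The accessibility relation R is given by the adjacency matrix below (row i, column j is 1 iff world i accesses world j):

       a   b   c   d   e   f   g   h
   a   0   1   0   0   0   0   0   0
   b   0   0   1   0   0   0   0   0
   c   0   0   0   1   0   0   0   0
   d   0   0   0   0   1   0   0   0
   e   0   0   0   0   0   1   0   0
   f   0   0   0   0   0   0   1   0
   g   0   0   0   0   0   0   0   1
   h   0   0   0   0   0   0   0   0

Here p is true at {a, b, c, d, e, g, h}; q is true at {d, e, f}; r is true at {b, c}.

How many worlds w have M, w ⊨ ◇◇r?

a: successors {b}; ◇r there: b:T. ✓
b: successors {c}; ◇r there: c:F. ✗
c: successors {d}; ◇r there: d:F. ✗
d: successors {e}; ◇r there: e:F. ✗
e: successors {f}; ◇r there: f:F. ✗
f: successors {g}; ◇r there: g:F. ✗
g: successors {h}; ◇r there: h:F. ✗
h: no successors, so ◇◇r fails. ✗
Satisfying worlds: {a}.

1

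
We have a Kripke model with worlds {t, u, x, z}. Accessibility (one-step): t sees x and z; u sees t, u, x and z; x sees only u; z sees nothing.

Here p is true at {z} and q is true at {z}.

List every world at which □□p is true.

{z}

t: successors {x, z}; □p there: x:F, z:T. ✗
u: successors {t, u, x, z}; □p there: t:F, u:F, x:F, z:T. ✗
x: successors {u}; □p there: u:F. ✗
z: no successors, so □□p holds vacuously. ✓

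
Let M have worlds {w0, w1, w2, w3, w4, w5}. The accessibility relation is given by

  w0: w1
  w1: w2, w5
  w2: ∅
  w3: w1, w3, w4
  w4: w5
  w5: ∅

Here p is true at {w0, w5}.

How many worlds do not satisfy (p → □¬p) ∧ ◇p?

w0: p → □¬p is T, ◇p is F. ✗
w1: p → □¬p is T, ◇p is T. ✓
w2: p → □¬p is T, ◇p is F. ✗
w3: p → □¬p is T, ◇p is F. ✗
w4: p → □¬p is T, ◇p is T. ✓
w5: p → □¬p is T, ◇p is F. ✗
Satisfying worlds: {w1, w4}.
So (p → □¬p) ∧ ◇p fails at the other 4 worlds.

4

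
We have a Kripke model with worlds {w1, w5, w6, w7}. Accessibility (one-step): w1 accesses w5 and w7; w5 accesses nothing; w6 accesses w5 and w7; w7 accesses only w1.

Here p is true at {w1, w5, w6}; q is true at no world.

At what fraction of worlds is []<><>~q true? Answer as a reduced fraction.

1/2

w1: successors {w5, w7}; <><>~q there: w5:F, w7:T. ✗
w5: no successors, so []<><>~q holds vacuously. ✓
w6: successors {w5, w7}; <><>~q there: w5:F, w7:T. ✗
w7: successors {w1}; <><>~q there: w1:T. ✓
That's 2 of 4 worlds, so 2/4 = 1/2.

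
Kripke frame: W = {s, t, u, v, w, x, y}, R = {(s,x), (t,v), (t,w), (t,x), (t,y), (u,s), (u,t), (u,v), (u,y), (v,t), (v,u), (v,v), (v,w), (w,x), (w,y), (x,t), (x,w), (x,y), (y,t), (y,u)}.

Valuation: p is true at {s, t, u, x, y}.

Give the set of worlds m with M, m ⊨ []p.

s: successors {x}; p there: x:T. ✓
t: successors {v, w, x, y}; p there: v:F, w:F, x:T, y:T. ✗
u: successors {s, t, v, y}; p there: s:T, t:T, v:F, y:T. ✗
v: successors {t, u, v, w}; p there: t:T, u:T, v:F, w:F. ✗
w: successors {x, y}; p there: x:T, y:T. ✓
x: successors {t, w, y}; p there: t:T, w:F, y:T. ✗
y: successors {t, u}; p there: t:T, u:T. ✓

{s, w, y}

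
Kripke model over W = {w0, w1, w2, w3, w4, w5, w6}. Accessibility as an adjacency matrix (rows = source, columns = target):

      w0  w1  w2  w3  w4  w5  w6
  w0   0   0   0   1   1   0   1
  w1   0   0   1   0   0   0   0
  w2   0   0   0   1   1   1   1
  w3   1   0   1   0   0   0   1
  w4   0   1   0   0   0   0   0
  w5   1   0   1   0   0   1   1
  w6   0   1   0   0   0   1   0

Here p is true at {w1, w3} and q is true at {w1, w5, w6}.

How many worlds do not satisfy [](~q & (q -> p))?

w0: successors {w3, w4, w6}; ~q & (q -> p) there: w3:T, w4:T, w6:F. ✗
w1: successors {w2}; ~q & (q -> p) there: w2:T. ✓
w2: successors {w3, w4, w5, w6}; ~q & (q -> p) there: w3:T, w4:T, w5:F, w6:F. ✗
w3: successors {w0, w2, w6}; ~q & (q -> p) there: w0:T, w2:T, w6:F. ✗
w4: successors {w1}; ~q & (q -> p) there: w1:F. ✗
w5: successors {w0, w2, w5, w6}; ~q & (q -> p) there: w0:T, w2:T, w5:F, w6:F. ✗
w6: successors {w1, w5}; ~q & (q -> p) there: w1:F, w5:F. ✗
Satisfying worlds: {w1}.
So [](~q & (q -> p)) fails at the other 6 worlds.

6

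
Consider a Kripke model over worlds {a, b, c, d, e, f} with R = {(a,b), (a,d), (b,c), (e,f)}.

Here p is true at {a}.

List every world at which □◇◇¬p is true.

a: successors {b, d}; ◇◇¬p there: b:F, d:F. ✗
b: successors {c}; ◇◇¬p there: c:F. ✗
c: no successors, so □◇◇¬p holds vacuously. ✓
d: no successors, so □◇◇¬p holds vacuously. ✓
e: successors {f}; ◇◇¬p there: f:F. ✗
f: no successors, so □◇◇¬p holds vacuously. ✓

{c, d, f}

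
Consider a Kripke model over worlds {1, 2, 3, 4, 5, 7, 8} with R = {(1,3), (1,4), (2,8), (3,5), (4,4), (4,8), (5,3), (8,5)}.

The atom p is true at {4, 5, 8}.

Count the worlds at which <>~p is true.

1: successors {3, 4}; ~p there: 3:T, 4:F. ✓
2: successors {8}; ~p there: 8:F. ✗
3: successors {5}; ~p there: 5:F. ✗
4: successors {4, 8}; ~p there: 4:F, 8:F. ✗
5: successors {3}; ~p there: 3:T. ✓
7: no successors, so <>~p fails. ✗
8: successors {5}; ~p there: 5:F. ✗
Satisfying worlds: {1, 5}.

2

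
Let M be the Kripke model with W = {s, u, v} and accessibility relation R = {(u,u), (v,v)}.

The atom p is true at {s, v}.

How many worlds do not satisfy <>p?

s: no successors, so <>p fails. ✗
u: successors {u}; p there: u:F. ✗
v: successors {v}; p there: v:T. ✓
Satisfying worlds: {v}.
So <>p fails at the other 2 worlds.

2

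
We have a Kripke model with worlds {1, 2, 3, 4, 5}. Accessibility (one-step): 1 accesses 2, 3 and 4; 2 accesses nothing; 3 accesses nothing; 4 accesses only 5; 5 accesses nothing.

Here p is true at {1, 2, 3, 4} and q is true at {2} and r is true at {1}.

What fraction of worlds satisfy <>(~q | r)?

2/5

1: successors {2, 3, 4}; ~q | r there: 2:F, 3:T, 4:T. ✓
2: no successors, so <>(~q | r) fails. ✗
3: no successors, so <>(~q | r) fails. ✗
4: successors {5}; ~q | r there: 5:T. ✓
5: no successors, so <>(~q | r) fails. ✗
That's 2 of 5 worlds, so 2/5.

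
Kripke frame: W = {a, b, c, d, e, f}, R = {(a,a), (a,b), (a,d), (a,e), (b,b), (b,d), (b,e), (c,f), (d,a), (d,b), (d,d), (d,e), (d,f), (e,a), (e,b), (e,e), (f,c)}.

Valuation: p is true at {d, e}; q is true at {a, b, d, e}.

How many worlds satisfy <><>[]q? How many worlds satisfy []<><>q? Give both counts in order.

For <><>[]q:
a: successors {a, b, d, e}; <>[]q there: a:T, b:T, d:T, e:T. ✓
b: successors {b, d, e}; <>[]q there: b:T, d:T, e:T. ✓
c: successors {f}; <>[]q there: f:F. ✗
d: successors {a, b, d, e, f}; <>[]q there: a:T, b:T, d:T, e:T, f:F. ✓
e: successors {a, b, e}; <>[]q there: a:T, b:T, e:T. ✓
f: successors {c}; <>[]q there: c:F. ✗
— 4 worlds.
For []<><>q:
a: successors {a, b, d, e}; <><>q there: a:T, b:T, d:T, e:T. ✓
b: successors {b, d, e}; <><>q there: b:T, d:T, e:T. ✓
c: successors {f}; <><>q there: f:F. ✗
d: successors {a, b, d, e, f}; <><>q there: a:T, b:T, d:T, e:T, f:F. ✗
e: successors {a, b, e}; <><>q there: a:T, b:T, e:T. ✓
f: successors {c}; <><>q there: c:F. ✗
— 3 worlds.

4 and 3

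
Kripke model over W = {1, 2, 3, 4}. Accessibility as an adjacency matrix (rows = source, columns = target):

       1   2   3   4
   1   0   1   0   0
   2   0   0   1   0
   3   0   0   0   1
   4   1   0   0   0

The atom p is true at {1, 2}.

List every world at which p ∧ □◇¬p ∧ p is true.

1: p is T, □◇¬p ∧ p is T. ✓
2: p is T, □◇¬p ∧ p is T. ✓
3: p is F, □◇¬p ∧ p is F. ✗
4: p is F, □◇¬p ∧ p is F. ✗

{1, 2}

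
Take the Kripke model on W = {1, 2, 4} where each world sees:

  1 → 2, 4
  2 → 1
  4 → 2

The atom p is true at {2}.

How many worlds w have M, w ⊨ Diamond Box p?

1: successors {2, 4}; Box p there: 2:F, 4:T. ✓
2: successors {1}; Box p there: 1:F. ✗
4: successors {2}; Box p there: 2:F. ✗
Satisfying worlds: {1}.

1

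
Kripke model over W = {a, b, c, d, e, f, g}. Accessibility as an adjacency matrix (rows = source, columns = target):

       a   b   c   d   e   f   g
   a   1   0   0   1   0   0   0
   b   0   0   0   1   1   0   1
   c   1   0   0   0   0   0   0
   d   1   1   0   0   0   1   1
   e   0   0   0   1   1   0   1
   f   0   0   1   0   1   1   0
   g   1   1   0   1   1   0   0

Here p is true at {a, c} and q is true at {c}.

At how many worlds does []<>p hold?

a: successors {a, d}; <>p there: a:T, d:T. ✓
b: successors {d, e, g}; <>p there: d:T, e:F, g:T. ✗
c: successors {a}; <>p there: a:T. ✓
d: successors {a, b, f, g}; <>p there: a:T, b:F, f:T, g:T. ✗
e: successors {d, e, g}; <>p there: d:T, e:F, g:T. ✗
f: successors {c, e, f}; <>p there: c:T, e:F, f:T. ✗
g: successors {a, b, d, e}; <>p there: a:T, b:F, d:T, e:F. ✗
Satisfying worlds: {a, c}.

2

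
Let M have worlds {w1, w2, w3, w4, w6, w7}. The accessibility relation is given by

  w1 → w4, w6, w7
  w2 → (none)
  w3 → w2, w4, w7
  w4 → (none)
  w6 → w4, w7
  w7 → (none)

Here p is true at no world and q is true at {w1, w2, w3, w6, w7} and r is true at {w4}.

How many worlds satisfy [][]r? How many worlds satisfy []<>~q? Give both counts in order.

5 and 3

For [][]r:
w1: successors {w4, w6, w7}; []r there: w4:T, w6:F, w7:T. ✗
w2: no successors, so [][]r holds vacuously. ✓
w3: successors {w2, w4, w7}; []r there: w2:T, w4:T, w7:T. ✓
w4: no successors, so [][]r holds vacuously. ✓
w6: successors {w4, w7}; []r there: w4:T, w7:T. ✓
w7: no successors, so [][]r holds vacuously. ✓
— 5 worlds.
For []<>~q:
w1: successors {w4, w6, w7}; <>~q there: w4:F, w6:T, w7:F. ✗
w2: no successors, so []<>~q holds vacuously. ✓
w3: successors {w2, w4, w7}; <>~q there: w2:F, w4:F, w7:F. ✗
w4: no successors, so []<>~q holds vacuously. ✓
w6: successors {w4, w7}; <>~q there: w4:F, w7:F. ✗
w7: no successors, so []<>~q holds vacuously. ✓
— 3 worlds.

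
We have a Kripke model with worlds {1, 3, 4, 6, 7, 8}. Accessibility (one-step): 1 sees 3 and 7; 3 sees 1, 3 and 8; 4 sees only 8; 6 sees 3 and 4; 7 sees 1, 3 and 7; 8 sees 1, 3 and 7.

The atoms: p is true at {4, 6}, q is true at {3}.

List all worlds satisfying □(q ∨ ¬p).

1: successors {3, 7}; q ∨ ¬p there: 3:T, 7:T. ✓
3: successors {1, 3, 8}; q ∨ ¬p there: 1:T, 3:T, 8:T. ✓
4: successors {8}; q ∨ ¬p there: 8:T. ✓
6: successors {3, 4}; q ∨ ¬p there: 3:T, 4:F. ✗
7: successors {1, 3, 7}; q ∨ ¬p there: 1:T, 3:T, 7:T. ✓
8: successors {1, 3, 7}; q ∨ ¬p there: 1:T, 3:T, 7:T. ✓

{1, 3, 4, 7, 8}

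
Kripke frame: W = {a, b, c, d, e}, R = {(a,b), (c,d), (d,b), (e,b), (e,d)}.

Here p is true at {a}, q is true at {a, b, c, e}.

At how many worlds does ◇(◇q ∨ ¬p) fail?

1

a: successors {b}; ◇q ∨ ¬p there: b:T. ✓
b: no successors, so ◇(◇q ∨ ¬p) fails. ✗
c: successors {d}; ◇q ∨ ¬p there: d:T. ✓
d: successors {b}; ◇q ∨ ¬p there: b:T. ✓
e: successors {b, d}; ◇q ∨ ¬p there: b:T, d:T. ✓
Satisfying worlds: {a, c, d, e}.
So ◇(◇q ∨ ¬p) fails at the other 1 world.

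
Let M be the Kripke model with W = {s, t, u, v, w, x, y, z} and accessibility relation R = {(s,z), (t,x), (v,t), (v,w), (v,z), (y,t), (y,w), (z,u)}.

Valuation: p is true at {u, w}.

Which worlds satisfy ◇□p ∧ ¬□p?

{s, t, v, y}

s: ◇□p is T, ¬□p is T. ✓
t: ◇□p is T, ¬□p is T. ✓
u: ◇□p is F, ¬□p is F. ✗
v: ◇□p is T, ¬□p is T. ✓
w: ◇□p is F, ¬□p is F. ✗
x: ◇□p is F, ¬□p is F. ✗
y: ◇□p is T, ¬□p is T. ✓
z: ◇□p is T, ¬□p is F. ✗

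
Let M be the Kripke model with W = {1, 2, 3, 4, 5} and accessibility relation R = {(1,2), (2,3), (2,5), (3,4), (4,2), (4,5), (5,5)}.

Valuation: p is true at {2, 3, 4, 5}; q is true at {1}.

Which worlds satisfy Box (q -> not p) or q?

1: Box (q -> not p) is T, q is T. ✓
2: Box (q -> not p) is T, q is F. ✓
3: Box (q -> not p) is T, q is F. ✓
4: Box (q -> not p) is T, q is F. ✓
5: Box (q -> not p) is T, q is F. ✓

{1, 2, 3, 4, 5}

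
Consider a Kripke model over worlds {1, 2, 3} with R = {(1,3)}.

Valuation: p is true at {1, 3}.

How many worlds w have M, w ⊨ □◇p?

2

1: successors {3}; ◇p there: 3:F. ✗
2: no successors, so □◇p holds vacuously. ✓
3: no successors, so □◇p holds vacuously. ✓
Satisfying worlds: {2, 3}.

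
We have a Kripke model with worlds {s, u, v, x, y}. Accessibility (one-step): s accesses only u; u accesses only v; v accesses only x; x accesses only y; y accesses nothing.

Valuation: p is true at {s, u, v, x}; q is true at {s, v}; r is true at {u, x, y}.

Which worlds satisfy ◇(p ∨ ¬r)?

s: successors {u}; p ∨ ¬r there: u:T. ✓
u: successors {v}; p ∨ ¬r there: v:T. ✓
v: successors {x}; p ∨ ¬r there: x:T. ✓
x: successors {y}; p ∨ ¬r there: y:F. ✗
y: no successors, so ◇(p ∨ ¬r) fails. ✗

{s, u, v}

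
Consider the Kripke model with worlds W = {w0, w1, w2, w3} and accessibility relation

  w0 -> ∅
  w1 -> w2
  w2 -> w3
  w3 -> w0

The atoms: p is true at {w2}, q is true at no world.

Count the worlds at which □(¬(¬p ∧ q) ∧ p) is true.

2

w0: no successors, so □(¬(¬p ∧ q) ∧ p) holds vacuously. ✓
w1: successors {w2}; ¬(¬p ∧ q) ∧ p there: w2:T. ✓
w2: successors {w3}; ¬(¬p ∧ q) ∧ p there: w3:F. ✗
w3: successors {w0}; ¬(¬p ∧ q) ∧ p there: w0:F. ✗
Satisfying worlds: {w0, w1}.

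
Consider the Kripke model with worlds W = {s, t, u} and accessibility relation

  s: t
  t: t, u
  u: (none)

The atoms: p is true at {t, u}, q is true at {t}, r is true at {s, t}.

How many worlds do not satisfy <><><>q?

1

s: successors {t}; <><>q there: t:T. ✓
t: successors {t, u}; <><>q there: t:T, u:F. ✓
u: no successors, so <><><>q fails. ✗
Satisfying worlds: {s, t}.
So <><><>q fails at the other 1 world.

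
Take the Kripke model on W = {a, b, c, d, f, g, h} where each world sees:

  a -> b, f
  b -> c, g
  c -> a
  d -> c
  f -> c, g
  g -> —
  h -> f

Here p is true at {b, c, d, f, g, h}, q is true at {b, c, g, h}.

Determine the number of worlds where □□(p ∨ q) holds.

4

a: successors {b, f}; □(p ∨ q) there: b:T, f:T. ✓
b: successors {c, g}; □(p ∨ q) there: c:F, g:T. ✗
c: successors {a}; □(p ∨ q) there: a:T. ✓
d: successors {c}; □(p ∨ q) there: c:F. ✗
f: successors {c, g}; □(p ∨ q) there: c:F, g:T. ✗
g: no successors, so □□(p ∨ q) holds vacuously. ✓
h: successors {f}; □(p ∨ q) there: f:T. ✓
Satisfying worlds: {a, c, g, h}.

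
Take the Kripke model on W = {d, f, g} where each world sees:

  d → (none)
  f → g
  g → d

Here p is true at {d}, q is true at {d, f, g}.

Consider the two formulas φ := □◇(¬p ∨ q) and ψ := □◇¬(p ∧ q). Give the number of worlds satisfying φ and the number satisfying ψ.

For □◇(¬p ∨ q):
d: no successors, so □◇(¬p ∨ q) holds vacuously. ✓
f: successors {g}; ◇(¬p ∨ q) there: g:T. ✓
g: successors {d}; ◇(¬p ∨ q) there: d:F. ✗
— 2 worlds.
For □◇¬(p ∧ q):
d: no successors, so □◇¬(p ∧ q) holds vacuously. ✓
f: successors {g}; ◇¬(p ∧ q) there: g:F. ✗
g: successors {d}; ◇¬(p ∧ q) there: d:F. ✗
— 1 world.

2 and 1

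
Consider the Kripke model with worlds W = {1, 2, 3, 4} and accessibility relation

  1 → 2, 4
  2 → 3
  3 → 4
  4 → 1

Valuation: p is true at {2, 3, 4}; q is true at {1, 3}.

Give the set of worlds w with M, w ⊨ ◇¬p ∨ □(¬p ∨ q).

1: ◇¬p is F, □(¬p ∨ q) is F. ✗
2: ◇¬p is F, □(¬p ∨ q) is T. ✓
3: ◇¬p is F, □(¬p ∨ q) is F. ✗
4: ◇¬p is T, □(¬p ∨ q) is T. ✓

{2, 4}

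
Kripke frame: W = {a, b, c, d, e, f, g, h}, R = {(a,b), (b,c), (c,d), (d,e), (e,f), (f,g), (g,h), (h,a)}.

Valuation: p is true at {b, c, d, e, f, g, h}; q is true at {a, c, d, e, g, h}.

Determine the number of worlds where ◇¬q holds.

a: successors {b}; ¬q there: b:T. ✓
b: successors {c}; ¬q there: c:F. ✗
c: successors {d}; ¬q there: d:F. ✗
d: successors {e}; ¬q there: e:F. ✗
e: successors {f}; ¬q there: f:T. ✓
f: successors {g}; ¬q there: g:F. ✗
g: successors {h}; ¬q there: h:F. ✗
h: successors {a}; ¬q there: a:F. ✗
Satisfying worlds: {a, e}.

2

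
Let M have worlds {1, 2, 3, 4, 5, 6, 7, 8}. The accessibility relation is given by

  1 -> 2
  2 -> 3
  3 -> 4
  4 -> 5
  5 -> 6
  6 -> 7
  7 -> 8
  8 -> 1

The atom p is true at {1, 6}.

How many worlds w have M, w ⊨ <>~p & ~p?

1: <>~p is T, ~p is F. ✗
2: <>~p is T, ~p is T. ✓
3: <>~p is T, ~p is T. ✓
4: <>~p is T, ~p is T. ✓
5: <>~p is F, ~p is T. ✗
6: <>~p is T, ~p is F. ✗
7: <>~p is T, ~p is T. ✓
8: <>~p is F, ~p is T. ✗
Satisfying worlds: {2, 3, 4, 7}.

4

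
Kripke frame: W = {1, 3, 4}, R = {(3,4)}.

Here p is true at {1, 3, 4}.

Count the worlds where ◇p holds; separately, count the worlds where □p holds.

For ◇p:
1: no successors, so ◇p fails. ✗
3: successors {4}; p there: 4:T. ✓
4: no successors, so ◇p fails. ✗
— 1 world.
For □p:
1: no successors, so □p holds vacuously. ✓
3: successors {4}; p there: 4:T. ✓
4: no successors, so □p holds vacuously. ✓
— 3 worlds.

1 and 3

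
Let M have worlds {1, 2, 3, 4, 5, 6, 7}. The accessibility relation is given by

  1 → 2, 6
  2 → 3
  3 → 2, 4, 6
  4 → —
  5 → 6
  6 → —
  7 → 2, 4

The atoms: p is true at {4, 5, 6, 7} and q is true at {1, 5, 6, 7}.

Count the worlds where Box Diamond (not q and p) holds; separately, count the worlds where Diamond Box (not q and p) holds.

For Box Diamond (not q and p):
1: successors {2, 6}; Diamond (not q and p) there: 2:F, 6:F. ✗
2: successors {3}; Diamond (not q and p) there: 3:T. ✓
3: successors {2, 4, 6}; Diamond (not q and p) there: 2:F, 4:F, 6:F. ✗
4: no successors, so Box Diamond (not q and p) holds vacuously. ✓
5: successors {6}; Diamond (not q and p) there: 6:F. ✗
6: no successors, so Box Diamond (not q and p) holds vacuously. ✓
7: successors {2, 4}; Diamond (not q and p) there: 2:F, 4:F. ✗
— 3 worlds.
For Diamond Box (not q and p):
1: successors {2, 6}; Box (not q and p) there: 2:F, 6:T. ✓
2: successors {3}; Box (not q and p) there: 3:F. ✗
3: successors {2, 4, 6}; Box (not q and p) there: 2:F, 4:T, 6:T. ✓
4: no successors, so Diamond Box (not q and p) fails. ✗
5: successors {6}; Box (not q and p) there: 6:T. ✓
6: no successors, so Diamond Box (not q and p) fails. ✗
7: successors {2, 4}; Box (not q and p) there: 2:F, 4:T. ✓
— 4 worlds.

3 and 4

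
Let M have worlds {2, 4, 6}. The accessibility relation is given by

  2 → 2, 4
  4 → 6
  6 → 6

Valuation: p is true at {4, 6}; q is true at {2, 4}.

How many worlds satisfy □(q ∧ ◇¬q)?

0

2: successors {2, 4}; q ∧ ◇¬q there: 2:F, 4:T. ✗
4: successors {6}; q ∧ ◇¬q there: 6:F. ✗
6: successors {6}; q ∧ ◇¬q there: 6:F. ✗
Satisfying worlds: ∅.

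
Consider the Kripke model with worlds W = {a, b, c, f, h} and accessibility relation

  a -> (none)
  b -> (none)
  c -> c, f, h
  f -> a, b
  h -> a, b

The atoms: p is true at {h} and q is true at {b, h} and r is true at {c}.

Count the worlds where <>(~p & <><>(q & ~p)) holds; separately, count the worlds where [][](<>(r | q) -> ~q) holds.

For <>(~p & <><>(q & ~p)):
a: no successors, so <>(~p & <><>(q & ~p)) fails. ✗
b: no successors, so <>(~p & <><>(q & ~p)) fails. ✗
c: successors {c, f, h}; ~p & <><>(q & ~p) there: c:T, f:F, h:F. ✓
f: successors {a, b}; ~p & <><>(q & ~p) there: a:F, b:F. ✗
h: successors {a, b}; ~p & <><>(q & ~p) there: a:F, b:F. ✗
— 1 world.
For [][](<>(r | q) -> ~q):
a: no successors, so [][](<>(r | q) -> ~q) holds vacuously. ✓
b: no successors, so [][](<>(r | q) -> ~q) holds vacuously. ✓
c: successors {c, f, h}; [](<>(r | q) -> ~q) there: c:F, f:T, h:T. ✗
f: successors {a, b}; [](<>(r | q) -> ~q) there: a:T, b:T. ✓
h: successors {a, b}; [](<>(r | q) -> ~q) there: a:T, b:T. ✓
— 4 worlds.

1 and 4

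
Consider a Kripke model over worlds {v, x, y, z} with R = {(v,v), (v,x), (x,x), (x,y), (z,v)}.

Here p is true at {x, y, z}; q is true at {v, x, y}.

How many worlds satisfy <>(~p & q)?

2

v: successors {v, x}; ~p & q there: v:T, x:F. ✓
x: successors {x, y}; ~p & q there: x:F, y:F. ✗
y: no successors, so <>(~p & q) fails. ✗
z: successors {v}; ~p & q there: v:T. ✓
Satisfying worlds: {v, z}.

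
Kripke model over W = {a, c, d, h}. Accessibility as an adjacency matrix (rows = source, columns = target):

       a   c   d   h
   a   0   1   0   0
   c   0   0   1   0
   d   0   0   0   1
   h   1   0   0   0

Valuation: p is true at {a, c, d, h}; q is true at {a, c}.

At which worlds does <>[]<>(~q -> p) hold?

{a, c, d, h}

a: successors {c}; []<>(~q -> p) there: c:T. ✓
c: successors {d}; []<>(~q -> p) there: d:T. ✓
d: successors {h}; []<>(~q -> p) there: h:T. ✓
h: successors {a}; []<>(~q -> p) there: a:T. ✓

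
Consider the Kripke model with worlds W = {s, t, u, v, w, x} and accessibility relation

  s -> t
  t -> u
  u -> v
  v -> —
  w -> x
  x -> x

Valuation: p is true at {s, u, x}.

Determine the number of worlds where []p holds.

s: successors {t}; p there: t:F. ✗
t: successors {u}; p there: u:T. ✓
u: successors {v}; p there: v:F. ✗
v: no successors, so []p holds vacuously. ✓
w: successors {x}; p there: x:T. ✓
x: successors {x}; p there: x:T. ✓
Satisfying worlds: {t, v, w, x}.

4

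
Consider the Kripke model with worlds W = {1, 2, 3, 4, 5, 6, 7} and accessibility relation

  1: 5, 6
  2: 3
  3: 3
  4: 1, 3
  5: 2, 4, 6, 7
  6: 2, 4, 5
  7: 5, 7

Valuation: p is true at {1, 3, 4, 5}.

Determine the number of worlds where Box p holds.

3

1: successors {5, 6}; p there: 5:T, 6:F. ✗
2: successors {3}; p there: 3:T. ✓
3: successors {3}; p there: 3:T. ✓
4: successors {1, 3}; p there: 1:T, 3:T. ✓
5: successors {2, 4, 6, 7}; p there: 2:F, 4:T, 6:F, 7:F. ✗
6: successors {2, 4, 5}; p there: 2:F, 4:T, 5:T. ✗
7: successors {5, 7}; p there: 5:T, 7:F. ✗
Satisfying worlds: {2, 3, 4}.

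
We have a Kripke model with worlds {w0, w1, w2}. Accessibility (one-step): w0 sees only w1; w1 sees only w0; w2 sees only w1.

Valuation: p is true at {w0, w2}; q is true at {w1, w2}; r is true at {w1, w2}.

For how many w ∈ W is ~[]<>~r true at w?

1

w0: []<>~r is T. ✗
w1: []<>~r is F. ✓
w2: []<>~r is T. ✗
Satisfying worlds: {w1}.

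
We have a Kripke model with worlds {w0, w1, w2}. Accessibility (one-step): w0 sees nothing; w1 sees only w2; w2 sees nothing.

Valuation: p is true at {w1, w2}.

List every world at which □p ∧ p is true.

w0: □p is T, p is F. ✗
w1: □p is T, p is T. ✓
w2: □p is T, p is T. ✓

{w1, w2}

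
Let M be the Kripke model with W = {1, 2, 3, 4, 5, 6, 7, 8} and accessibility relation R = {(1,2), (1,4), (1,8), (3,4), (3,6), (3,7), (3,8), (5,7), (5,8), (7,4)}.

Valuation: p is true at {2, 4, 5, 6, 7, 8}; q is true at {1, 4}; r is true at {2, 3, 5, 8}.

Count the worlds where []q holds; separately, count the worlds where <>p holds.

For []q:
1: successors {2, 4, 8}; q there: 2:F, 4:T, 8:F. ✗
2: no successors, so []q holds vacuously. ✓
3: successors {4, 6, 7, 8}; q there: 4:T, 6:F, 7:F, 8:F. ✗
4: no successors, so []q holds vacuously. ✓
5: successors {7, 8}; q there: 7:F, 8:F. ✗
6: no successors, so []q holds vacuously. ✓
7: successors {4}; q there: 4:T. ✓
8: no successors, so []q holds vacuously. ✓
— 5 worlds.
For <>p:
1: successors {2, 4, 8}; p there: 2:T, 4:T, 8:T. ✓
2: no successors, so <>p fails. ✗
3: successors {4, 6, 7, 8}; p there: 4:T, 6:T, 7:T, 8:T. ✓
4: no successors, so <>p fails. ✗
5: successors {7, 8}; p there: 7:T, 8:T. ✓
6: no successors, so <>p fails. ✗
7: successors {4}; p there: 4:T. ✓
8: no successors, so <>p fails. ✗
— 4 worlds.

5 and 4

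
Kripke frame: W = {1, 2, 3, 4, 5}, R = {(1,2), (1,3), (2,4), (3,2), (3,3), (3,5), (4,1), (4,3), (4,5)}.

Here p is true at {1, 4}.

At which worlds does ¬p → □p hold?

1: ¬p is F, □p is F. ✓
2: ¬p is T, □p is T. ✓
3: ¬p is T, □p is F. ✗
4: ¬p is F, □p is F. ✓
5: ¬p is T, □p is T. ✓

{1, 2, 4, 5}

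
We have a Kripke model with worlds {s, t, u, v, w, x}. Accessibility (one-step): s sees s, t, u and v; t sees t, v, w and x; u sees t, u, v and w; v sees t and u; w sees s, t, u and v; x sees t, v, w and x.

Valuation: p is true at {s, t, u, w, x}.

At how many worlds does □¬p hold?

0

s: successors {s, t, u, v}; ¬p there: s:F, t:F, u:F, v:T. ✗
t: successors {t, v, w, x}; ¬p there: t:F, v:T, w:F, x:F. ✗
u: successors {t, u, v, w}; ¬p there: t:F, u:F, v:T, w:F. ✗
v: successors {t, u}; ¬p there: t:F, u:F. ✗
w: successors {s, t, u, v}; ¬p there: s:F, t:F, u:F, v:T. ✗
x: successors {t, v, w, x}; ¬p there: t:F, v:T, w:F, x:F. ✗
Satisfying worlds: ∅.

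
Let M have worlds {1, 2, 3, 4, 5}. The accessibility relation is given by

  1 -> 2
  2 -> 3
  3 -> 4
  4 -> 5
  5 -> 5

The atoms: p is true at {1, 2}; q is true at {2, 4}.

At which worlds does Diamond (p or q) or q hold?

1: Diamond (p or q) is T, q is F. ✓
2: Diamond (p or q) is F, q is T. ✓
3: Diamond (p or q) is T, q is F. ✓
4: Diamond (p or q) is F, q is T. ✓
5: Diamond (p or q) is F, q is F. ✗

{1, 2, 3, 4}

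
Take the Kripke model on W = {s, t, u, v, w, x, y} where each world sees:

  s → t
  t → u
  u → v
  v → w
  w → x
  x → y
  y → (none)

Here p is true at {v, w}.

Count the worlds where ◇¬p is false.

3

s: successors {t}; ¬p there: t:T. ✓
t: successors {u}; ¬p there: u:T. ✓
u: successors {v}; ¬p there: v:F. ✗
v: successors {w}; ¬p there: w:F. ✗
w: successors {x}; ¬p there: x:T. ✓
x: successors {y}; ¬p there: y:T. ✓
y: no successors, so ◇¬p fails. ✗
Satisfying worlds: {s, t, w, x}.
So ◇¬p fails at the other 3 worlds.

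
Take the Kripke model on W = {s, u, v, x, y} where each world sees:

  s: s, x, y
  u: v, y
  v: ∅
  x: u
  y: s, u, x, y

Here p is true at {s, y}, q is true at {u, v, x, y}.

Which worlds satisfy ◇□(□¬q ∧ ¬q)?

s: successors {s, x, y}; □(□¬q ∧ ¬q) there: s:F, x:F, y:F. ✗
u: successors {v, y}; □(□¬q ∧ ¬q) there: v:T, y:F. ✓
v: no successors, so ◇□(□¬q ∧ ¬q) fails. ✗
x: successors {u}; □(□¬q ∧ ¬q) there: u:F. ✗
y: successors {s, u, x, y}; □(□¬q ∧ ¬q) there: s:F, u:F, x:F, y:F. ✗

{u}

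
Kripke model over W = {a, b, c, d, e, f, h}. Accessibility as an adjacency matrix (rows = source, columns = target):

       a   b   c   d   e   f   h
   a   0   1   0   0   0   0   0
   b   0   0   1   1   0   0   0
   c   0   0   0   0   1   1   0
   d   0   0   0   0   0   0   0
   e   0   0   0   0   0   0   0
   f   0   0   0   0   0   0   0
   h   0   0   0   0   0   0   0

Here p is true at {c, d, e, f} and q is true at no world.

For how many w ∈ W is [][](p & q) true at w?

5

a: successors {b}; [](p & q) there: b:F. ✗
b: successors {c, d}; [](p & q) there: c:F, d:T. ✗
c: successors {e, f}; [](p & q) there: e:T, f:T. ✓
d: no successors, so [][](p & q) holds vacuously. ✓
e: no successors, so [][](p & q) holds vacuously. ✓
f: no successors, so [][](p & q) holds vacuously. ✓
h: no successors, so [][](p & q) holds vacuously. ✓
Satisfying worlds: {c, d, e, f, h}.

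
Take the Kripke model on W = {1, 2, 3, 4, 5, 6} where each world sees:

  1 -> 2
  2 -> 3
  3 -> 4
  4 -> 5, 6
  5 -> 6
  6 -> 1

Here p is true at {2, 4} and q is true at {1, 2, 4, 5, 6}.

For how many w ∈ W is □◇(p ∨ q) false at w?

1

1: successors {2}; ◇(p ∨ q) there: 2:F. ✗
2: successors {3}; ◇(p ∨ q) there: 3:T. ✓
3: successors {4}; ◇(p ∨ q) there: 4:T. ✓
4: successors {5, 6}; ◇(p ∨ q) there: 5:T, 6:T. ✓
5: successors {6}; ◇(p ∨ q) there: 6:T. ✓
6: successors {1}; ◇(p ∨ q) there: 1:T. ✓
Satisfying worlds: {2, 3, 4, 5, 6}.
So □◇(p ∨ q) fails at the other 1 world.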